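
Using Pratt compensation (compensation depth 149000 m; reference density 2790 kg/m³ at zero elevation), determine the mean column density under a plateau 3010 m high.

2730 kg/m³

Pratt balance: ρ_ref D = ρ (D + h).
ρ = ρ_ref D/(D + h) = 2790 × 149000 m/(149000 m + 3010 m) = 2730 kg/m³.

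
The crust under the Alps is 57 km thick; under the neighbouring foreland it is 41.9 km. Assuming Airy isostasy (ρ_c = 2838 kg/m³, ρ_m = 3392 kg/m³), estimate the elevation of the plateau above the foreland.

2.47 km

Excess crust Δ = 57 km − 41.9 km = 15.1 km, split between elevation h and root r with h + r = Δ.
Airy balance ρ_c h = (ρ_m − ρ_c) r gives r = h ρ_c/(ρ_m − ρ_c), so h (1 + ρ_c/(ρ_m − ρ_c)) = Δ, i.e. h = Δ (ρ_m − ρ_c)/ρ_m.
h = 15.1 km × 554/3392 = 2.47 km.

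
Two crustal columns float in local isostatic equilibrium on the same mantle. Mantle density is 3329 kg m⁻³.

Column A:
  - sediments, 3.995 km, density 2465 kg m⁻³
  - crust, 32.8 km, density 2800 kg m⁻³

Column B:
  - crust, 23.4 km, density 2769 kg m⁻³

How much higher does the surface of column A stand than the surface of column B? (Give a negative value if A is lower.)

For any compensation level in the mantle, the mantle terms cancel and isostasy reduces to e = (Σt_A − Σt_B) − (Σ(ρt)_A − Σ(ρt)_B) / ρ_m.
Σt_A = 36.795 km; Σt_B = 23.4 km; Σ(ρt)_A = 101687.675; Σ(ρt)_B = 64794.6 (in km·kg m⁻³).
e = (36.795 − 23.4) − (101687.675 − 64794.6) / 3329 = 2.31 km.

2.31 km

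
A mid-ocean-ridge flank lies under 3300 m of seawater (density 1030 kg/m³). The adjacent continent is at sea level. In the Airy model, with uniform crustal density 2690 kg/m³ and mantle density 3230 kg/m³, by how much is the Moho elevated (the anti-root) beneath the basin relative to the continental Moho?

10100 m

For local isostatic compensation: replacing crust with seawater at the top is compensated by replacing crust with mantle at the base: d (ρ_c − ρ_w) = a (ρ_m − ρ_c).
a = d (ρ_c − ρ_w)/(ρ_m − ρ_c) = 3300 m × 1660/540 = 10100 m.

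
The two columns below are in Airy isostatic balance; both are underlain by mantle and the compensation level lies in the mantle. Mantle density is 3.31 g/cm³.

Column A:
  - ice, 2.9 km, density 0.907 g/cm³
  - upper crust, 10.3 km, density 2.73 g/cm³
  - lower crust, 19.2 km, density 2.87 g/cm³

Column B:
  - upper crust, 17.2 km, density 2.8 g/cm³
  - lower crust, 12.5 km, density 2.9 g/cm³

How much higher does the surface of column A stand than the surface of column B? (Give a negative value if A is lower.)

For any compensation level in the mantle, the mantle terms cancel and isostasy reduces to e = (Σt_A − Σt_B) − (Σ(ρt)_A − Σ(ρt)_B) / ρ_m.
Σt_A = 32.4 km; Σt_B = 29.7 km; Σ(ρt)_A = 85.8533; Σ(ρt)_B = 84.41 (in km·g/cm³).
e = (32.4 − 29.7) − (85.8533 − 84.41) / 3.31 = 2.26 km.

2.26 km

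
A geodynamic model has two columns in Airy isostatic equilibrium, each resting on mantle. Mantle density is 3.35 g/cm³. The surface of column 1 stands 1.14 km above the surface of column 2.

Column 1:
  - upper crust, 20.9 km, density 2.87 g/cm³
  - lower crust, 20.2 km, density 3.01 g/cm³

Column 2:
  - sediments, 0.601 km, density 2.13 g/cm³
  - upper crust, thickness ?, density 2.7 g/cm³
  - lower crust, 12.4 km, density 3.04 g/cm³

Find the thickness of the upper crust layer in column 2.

Take the compensation level at the base of the deeper column (depth z_c below the surface of column 1) and equate Σ ρ_i t_i down to z_c; mantle fills any gap and the z_c terms cancel.
Column 1: 20.9×2.87 + 20.2×3.01 + (z_c − 41.1)×3.35
Column 2: 1.14×0 + 0.601×2.13 + x×2.7 + 12.4×3.04 + (z_c − 1.14 − 13.001 − x)×3.35
The z_c×3.35 term appears on both sides and cancels. Collect the known terms of each column as K = Σ(ρt)_known − 3.35 × (depth of known layers): K_1 = 120.785 − 3.35×41.1 = −16.9; K_2 = 38.97613 − 3.35×(1.14 + 13.001) = −8.39622.
Balance: K_1 = K_2 − x×(3.35 − 2.7), so x = (K_2 − K_1)/(3.35 − 2.7) = 8.50378/0.65 = 13.1 km.

13.1 km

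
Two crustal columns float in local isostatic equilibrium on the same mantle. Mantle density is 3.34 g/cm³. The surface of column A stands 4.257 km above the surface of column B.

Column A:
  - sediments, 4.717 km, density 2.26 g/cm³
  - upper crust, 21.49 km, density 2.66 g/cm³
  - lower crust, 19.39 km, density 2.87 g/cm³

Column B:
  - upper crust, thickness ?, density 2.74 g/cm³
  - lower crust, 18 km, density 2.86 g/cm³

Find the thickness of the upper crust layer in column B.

Take the compensation level at the base of the deeper column (depth z_c below the surface of column A) and equate Σ ρ_i t_i down to z_c; mantle fills any gap and the z_c terms cancel.
Column A: 4.717×2.26 + 21.49×2.66 + 19.39×2.87 + (z_c − 45.597)×3.34
Column B: 4.257×0 + x×2.74 + 18×2.86 + (z_c − 4.257 − 18 − x)×3.34
The z_c×3.34 term appears on both sides and cancels. Collect the known terms of each column as K = Σ(ρt)_known − 3.34 × (depth of known layers): K_A = 123.47312 − 3.34×45.597 = −28.82086; K_B = 51.48 − 3.34×(4.257 + 18) = −22.85838.
Balance: K_A = K_B − x×(3.34 − 2.74), so x = (K_B − K_A)/(3.34 − 2.74) = 5.96248/0.6 = 9.94 km.

9.94 km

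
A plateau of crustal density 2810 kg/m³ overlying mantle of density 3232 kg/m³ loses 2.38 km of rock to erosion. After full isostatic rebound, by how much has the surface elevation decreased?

Rebound u = e ρ_c/ρ_m = 2.38 km × 2810/3232 = 2.069 km.
Net surface drop = e − u = 2.38 km − 2.069 km = e (ρ_m − ρ_c)/ρ_m = 0.311 km.

0.311 km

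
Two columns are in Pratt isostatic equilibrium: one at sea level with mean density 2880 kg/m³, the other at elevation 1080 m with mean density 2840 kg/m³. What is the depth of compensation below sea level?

ρ_ref D = ρ (D + h) → D (ρ_ref − ρ) = ρ h.
D = ρ h/(ρ_ref − ρ) = 2840 × 1080 m/(2880 − 2840) = 76700 m.

76700 m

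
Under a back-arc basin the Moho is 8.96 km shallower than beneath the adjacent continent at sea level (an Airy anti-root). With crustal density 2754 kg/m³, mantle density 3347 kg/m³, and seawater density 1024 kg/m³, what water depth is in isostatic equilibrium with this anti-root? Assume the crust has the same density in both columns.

3.07 km

Replacing a thickness d of crust by seawater at the top must be balanced by replacing crust with mantle at the base: d (ρ_c − ρ_w) = a (ρ_m − ρ_c).
d = a (ρ_m − ρ_c)/(ρ_c − ρ_w) = 8.96 km × 593/1730 = 3.07 km.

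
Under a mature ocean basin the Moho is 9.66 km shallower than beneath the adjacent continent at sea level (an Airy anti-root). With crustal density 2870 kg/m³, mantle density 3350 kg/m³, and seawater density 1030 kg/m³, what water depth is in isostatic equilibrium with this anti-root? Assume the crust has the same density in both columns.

Replacing a thickness d of crust by seawater at the top must be balanced by replacing crust with mantle at the base: d (ρ_c − ρ_w) = a (ρ_m − ρ_c).
d = a (ρ_m − ρ_c)/(ρ_c − ρ_w) = 9.66 km × 480/1840 = 2.52 km.

2.52 km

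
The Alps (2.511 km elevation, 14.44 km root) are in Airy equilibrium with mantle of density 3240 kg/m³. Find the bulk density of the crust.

ρ_c h = (ρ_m − ρ_c) r → ρ_c (h + r) = ρ_m r → ρ_c = ρ_m r / (h + r).
ρ_c = 3240 × 14.44 km / (2.511 km + 14.44 km) = 2760 kg/m³.

2760 kg/m³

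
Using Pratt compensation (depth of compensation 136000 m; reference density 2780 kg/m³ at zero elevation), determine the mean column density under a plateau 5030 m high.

Pratt balance: ρ_ref D = ρ (D + h).
ρ = ρ_ref D/(D + h) = 2780 × 136000 m/(136000 m + 5030 m) = 2680 kg/m³.

2680 kg/m³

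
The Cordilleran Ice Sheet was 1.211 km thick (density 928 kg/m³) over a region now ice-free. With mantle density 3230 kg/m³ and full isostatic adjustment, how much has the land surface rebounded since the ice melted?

0.348 km

Removing the load lets mantle flow back in; uplift u satisfies ρ_ice t = ρ_m u.
u = t ρ_ice/ρ_m = 1.211 km × 928/3230 = 0.348 km.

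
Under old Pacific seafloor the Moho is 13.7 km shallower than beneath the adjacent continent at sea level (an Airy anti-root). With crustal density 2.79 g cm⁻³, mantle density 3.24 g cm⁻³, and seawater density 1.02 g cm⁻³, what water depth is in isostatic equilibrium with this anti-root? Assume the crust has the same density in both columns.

Replacing a thickness d of crust by seawater at the top must be balanced by replacing crust with mantle at the base: d (ρ_c − ρ_w) = a (ρ_m − ρ_c).
d = a (ρ_m − ρ_c)/(ρ_c − ρ_w) = 13.7 km × 0.45/1.77 = 3.48 km.

3.48 km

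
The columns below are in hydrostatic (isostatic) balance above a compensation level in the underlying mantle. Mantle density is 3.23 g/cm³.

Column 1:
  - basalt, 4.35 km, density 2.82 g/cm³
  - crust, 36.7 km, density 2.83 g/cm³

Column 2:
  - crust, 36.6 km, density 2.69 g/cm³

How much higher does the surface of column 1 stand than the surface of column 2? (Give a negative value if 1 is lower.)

For any compensation level in the mantle, the mantle terms cancel and isostasy reduces to e = (Σt_1 − Σt_2) − (Σ(ρt)_1 − Σ(ρt)_2) / ρ_m.
Σt_1 = 41.05 km; Σt_2 = 36.6 km; Σ(ρt)_1 = 116.128; Σ(ρt)_2 = 98.454 (in km·g/cm³).
e = (41.05 − 36.6) − (116.128 − 98.454) / 3.23 = −1.02 km.

−1.02 km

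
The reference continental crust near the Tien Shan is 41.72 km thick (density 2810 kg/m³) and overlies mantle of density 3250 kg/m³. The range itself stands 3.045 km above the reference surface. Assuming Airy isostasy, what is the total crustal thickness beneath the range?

Root depth r = h ρ_c / (ρ_m − ρ_c) = 3.045 km × 2810 / 440 = 19.45 km.
Total thickness = T + h + r = 41.72 km + 3.045 km + 19.45 km = 64.2 km.

64.2 km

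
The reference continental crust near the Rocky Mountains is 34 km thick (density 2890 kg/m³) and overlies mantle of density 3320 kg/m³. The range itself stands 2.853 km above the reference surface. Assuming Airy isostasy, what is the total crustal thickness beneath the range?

56 km

Root depth r = h ρ_c / (ρ_m − ρ_c) = 2.853 km × 2890 / 430 = 19.17 km.
Total thickness = T + h + r = 34 km + 2.853 km + 19.17 km = 56 km.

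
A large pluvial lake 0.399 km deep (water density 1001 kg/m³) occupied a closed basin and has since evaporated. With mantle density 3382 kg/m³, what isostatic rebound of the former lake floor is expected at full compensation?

0.118 km

u = d ρ_w/ρ_m = 0.399 km × 1001/3382 = 0.118 km.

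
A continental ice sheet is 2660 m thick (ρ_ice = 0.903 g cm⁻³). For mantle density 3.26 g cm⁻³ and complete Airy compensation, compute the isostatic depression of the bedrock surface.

737 m

For local isostatic compensation: the ice load ρ_ice t is balanced by mantle displaced below, ρ_m s.
s = t ρ_ice / ρ_m = 2660 m × 0.903/3.26 = 737 m.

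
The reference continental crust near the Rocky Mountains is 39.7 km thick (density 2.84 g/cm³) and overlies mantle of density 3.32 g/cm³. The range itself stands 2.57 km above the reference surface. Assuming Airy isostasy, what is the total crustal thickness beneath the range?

57.5 km

Root depth r = h ρ_c / (ρ_m − ρ_c) = 2.57 km × 2.84 / 0.48 = 15.21 km.
Total thickness = T + h + r = 39.7 km + 2.57 km + 15.21 km = 57.5 km.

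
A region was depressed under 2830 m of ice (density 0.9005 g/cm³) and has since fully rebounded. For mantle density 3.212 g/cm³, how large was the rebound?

Removing the load lets mantle flow back in; uplift u satisfies ρ_ice t = ρ_m u.
u = t ρ_ice/ρ_m = 2830 m × 0.9005/3.212 = 793 m.

793 m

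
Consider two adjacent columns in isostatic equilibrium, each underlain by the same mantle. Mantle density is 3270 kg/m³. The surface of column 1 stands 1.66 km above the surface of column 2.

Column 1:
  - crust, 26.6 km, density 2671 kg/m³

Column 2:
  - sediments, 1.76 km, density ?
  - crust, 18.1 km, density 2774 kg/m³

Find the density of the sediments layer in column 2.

2400 kg/m³

Take the compensation level at the base of the deeper column (depth z_c below the surface of column 1) and equate Σ ρ_i t_i down to z_c; mantle fills any gap and the z_c terms cancel.
Column 1: 26.6×2671 + (z_c − 26.6)×3270
Column 2: 1.66×0 + 1.76×ρ + 18.1×2774 + (z_c − 1.66 − 19.86)×3270
The z_c×3270 term appears on both sides and cancels. Collect the known terms of each column as K = Σ(ρt)_known − 3270 × (depth of known layers): K_1 = 71048.6 − 3270×26.6 = −15933.4; K_2 = 50209.4 − 3270×(1.66 + 19.86) = −20161.
Balance: K_1 = K_2 + 1.76×ρ, so ρ = (K_1 − K_2)/1.76 = 4227.6/1.76 = 2400 kg/m³.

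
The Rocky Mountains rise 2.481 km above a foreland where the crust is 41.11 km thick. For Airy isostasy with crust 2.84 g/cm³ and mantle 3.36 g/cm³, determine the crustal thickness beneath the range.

Root depth r = h ρ_c / (ρ_m − ρ_c) = 2.481 km × 2.84 / 0.52 = 13.55 km.
Total thickness = T + h + r = 41.11 km + 2.481 km + 13.55 km = 57.1 km.

57.1 km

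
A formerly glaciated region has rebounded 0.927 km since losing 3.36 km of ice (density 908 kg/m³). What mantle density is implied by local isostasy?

3290 kg/m³

ρ_m = ρ_ice t / u = 908 × 3.36 km/0.927 km = 3290 kg/m³.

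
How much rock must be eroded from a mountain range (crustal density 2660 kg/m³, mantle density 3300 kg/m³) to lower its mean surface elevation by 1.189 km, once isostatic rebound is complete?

Net drop Δ = e − u = e − e ρ_c/ρ_m = e (ρ_m − ρ_c)/ρ_m.
e = Δ ρ_m/(ρ_m − ρ_c) = 1.189 km × 3300/640 = 6.13 km.

6.13 km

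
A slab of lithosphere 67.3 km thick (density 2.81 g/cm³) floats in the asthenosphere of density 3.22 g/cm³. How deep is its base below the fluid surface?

58.7 km

Draft d = t ρ_obj/ρ_fluid = 67.3 km × 2.81/3.22 = 58.7 km.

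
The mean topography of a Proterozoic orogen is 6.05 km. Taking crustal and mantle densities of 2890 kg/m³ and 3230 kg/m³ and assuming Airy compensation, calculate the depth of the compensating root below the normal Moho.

Balancing pressure at the compensation depth: the weight of the topography is balanced by the buoyancy of the root, ρ_c h = (ρ_m − ρ_c) r.
r = h · ρ_c / (ρ_m − ρ_c) = 6.05 km × 2890 / (3230 − 2890) = 51.4 km.

51.4 km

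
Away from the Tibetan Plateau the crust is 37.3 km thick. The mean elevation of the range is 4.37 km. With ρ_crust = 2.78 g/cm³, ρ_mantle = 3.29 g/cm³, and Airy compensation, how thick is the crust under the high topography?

65.5 km

Root depth r = h ρ_c / (ρ_m − ρ_c) = 4.37 km × 2.78 / 0.51 = 23.82 km.
Total thickness = T + h + r = 37.3 km + 4.37 km + 23.82 km = 65.5 km.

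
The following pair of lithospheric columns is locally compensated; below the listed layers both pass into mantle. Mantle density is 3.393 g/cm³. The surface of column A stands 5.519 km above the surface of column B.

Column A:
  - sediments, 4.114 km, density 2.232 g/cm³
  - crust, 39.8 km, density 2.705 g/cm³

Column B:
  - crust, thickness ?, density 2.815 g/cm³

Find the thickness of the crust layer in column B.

Take the compensation level at the base of the deeper column (depth z_c below the surface of column A) and equate Σ ρ_i t_i down to z_c; mantle fills any gap and the z_c terms cancel.
Column A: 4.114×2.232 + 39.8×2.705 + (z_c − 43.914)×3.393
Column B: 5.519×0 + x×2.815 + (z_c − 5.519 − 0 − x)×3.393
The z_c×3.393 term appears on both sides and cancels. Collect the known terms of each column as K = Σ(ρt)_known − 3.393 × (depth of known layers): K_A = 116.841448 − 3.393×43.914 = −32.158754; K_B = 0 − 3.393×(5.519 + 0) = −18.725967.
Balance: K_A = K_B − x×(3.393 − 2.815), so x = (K_B − K_A)/(3.393 − 2.815) = 13.4328/0.578 = 23.2 km.

23.2 km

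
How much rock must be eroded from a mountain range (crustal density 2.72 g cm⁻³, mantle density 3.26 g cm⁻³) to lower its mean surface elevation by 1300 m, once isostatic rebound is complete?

Net drop Δ = e − u = e − e ρ_c/ρ_m = e (ρ_m − ρ_c)/ρ_m.
e = Δ ρ_m/(ρ_m − ρ_c) = 1300 m × 3.26/0.54 = 7850 m.

7850 m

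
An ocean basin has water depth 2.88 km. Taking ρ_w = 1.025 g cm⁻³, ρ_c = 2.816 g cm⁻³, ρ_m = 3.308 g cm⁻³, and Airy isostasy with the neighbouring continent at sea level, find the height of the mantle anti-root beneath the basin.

In Airy isostatic equilibrium: replacing crust with seawater at the top is compensated by replacing crust with mantle at the base: d (ρ_c − ρ_w) = a (ρ_m − ρ_c).
a = d (ρ_c − ρ_w)/(ρ_m − ρ_c) = 2.88 km × 1.791/0.492 = 10.5 km.

10.5 km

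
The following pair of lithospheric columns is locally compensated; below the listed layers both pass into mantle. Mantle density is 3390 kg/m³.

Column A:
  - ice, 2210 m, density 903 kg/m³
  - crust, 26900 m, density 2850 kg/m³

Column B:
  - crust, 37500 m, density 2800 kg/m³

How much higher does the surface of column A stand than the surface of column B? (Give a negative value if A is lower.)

For any compensation level in the mantle, the mantle terms cancel and isostasy reduces to e = (Σt_A − Σt_B) − (Σ(ρt)_A − Σ(ρt)_B) / ρ_m.
Σt_A = 29110 m; Σt_B = 37500 m; Σ(ρt)_A = 78660630; Σ(ρt)_B = 105000000 (in m·kg/m³).
e = (29110 − 37500) − (78660630 − 105000000) / 3390 = −620 m.

−620 m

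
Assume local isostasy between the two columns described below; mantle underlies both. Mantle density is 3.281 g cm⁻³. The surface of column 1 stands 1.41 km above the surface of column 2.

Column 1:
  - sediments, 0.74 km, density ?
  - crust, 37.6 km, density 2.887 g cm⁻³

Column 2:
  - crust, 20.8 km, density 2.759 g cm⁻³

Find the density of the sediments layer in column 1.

Take the compensation level at the base of the deeper column (depth z_c below the surface of column 1) and equate Σ ρ_i t_i down to z_c; mantle fills any gap and the z_c terms cancel.
Column 1: 0.74×ρ + 37.6×2.887 + (z_c − 38.34)×3.281
Column 2: 1.41×0 + 20.8×2.759 + (z_c − 1.41 − 20.8)×3.281
The z_c×3.281 term appears on both sides and cancels. Collect the known terms of each column as K = Σ(ρt)_known − 3.281 × (depth of known layers): K_1 = 108.5512 − 3.281×38.34 = −17.24234; K_2 = 57.3872 − 3.281×(1.41 + 20.8) = −15.48381.
Balance: K_1 + 0.74×ρ = K_2, so ρ = (K_2 − K_1)/0.74 = 1.75853/0.74 = 2.38 g cm⁻³.

2.38 g cm⁻³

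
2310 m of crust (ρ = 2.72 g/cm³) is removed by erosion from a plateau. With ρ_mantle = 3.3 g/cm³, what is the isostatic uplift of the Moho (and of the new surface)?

1900 m

Unloading: uplift u = e ρ_c/ρ_m = 2310 m × 2.72/3.3 = 1900 m.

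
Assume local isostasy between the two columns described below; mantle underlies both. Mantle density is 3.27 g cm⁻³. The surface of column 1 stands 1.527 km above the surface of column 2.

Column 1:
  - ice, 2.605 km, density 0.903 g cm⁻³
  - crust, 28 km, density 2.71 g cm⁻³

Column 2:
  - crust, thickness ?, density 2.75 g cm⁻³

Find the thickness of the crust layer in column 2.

32.4 km

Take the compensation level at the base of the deeper column (depth z_c below the surface of column 1) and equate Σ ρ_i t_i down to z_c; mantle fills any gap and the z_c terms cancel.
Column 1: 2.605×0.903 + 28×2.71 + (z_c − 30.605)×3.27
Column 2: 1.527×0 + x×2.75 + (z_c − 1.527 − 0 − x)×3.27
The z_c×3.27 term appears on both sides and cancels. Collect the known terms of each column as K = Σ(ρt)_known − 3.27 × (depth of known layers): K_1 = 78.232315 − 3.27×30.605 = −21.846035; K_2 = 0 − 3.27×(1.527 + 0) = −4.99329.
Balance: K_1 = K_2 − x×(3.27 − 2.75), so x = (K_2 − K_1)/(3.27 − 2.75) = 16.8527/0.52 = 32.4 km.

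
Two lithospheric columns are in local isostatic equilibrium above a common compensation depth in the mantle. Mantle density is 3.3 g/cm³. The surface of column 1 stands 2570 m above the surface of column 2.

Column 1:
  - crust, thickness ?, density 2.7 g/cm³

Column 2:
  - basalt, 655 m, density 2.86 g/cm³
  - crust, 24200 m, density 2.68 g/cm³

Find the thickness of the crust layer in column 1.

39600 m

Take the compensation level at the base of the deeper column (depth z_c below the surface of column 1) and equate Σ ρ_i t_i down to z_c; mantle fills any gap and the z_c terms cancel.
Column 1: x×2.7 + (z_c − 0 − x)×3.3
Column 2: 2570×0 + 655×2.86 + 24200×2.68 + (z_c − 2570 − 24855)×3.3
The z_c×3.3 term appears on both sides and cancels. Collect the known terms of each column as K = Σ(ρt)_known − 3.3 × (depth of known layers): K_1 = 0 − 3.3×0 = 0; K_2 = 66729.3 − 3.3×(2570 + 24855) = −23773.2.
Balance: K_1 − x×(3.3 − 2.7) = K_2, so x = (K_1 − K_2)/(3.3 − 2.7) = 23773.2/0.6 = 39600 m.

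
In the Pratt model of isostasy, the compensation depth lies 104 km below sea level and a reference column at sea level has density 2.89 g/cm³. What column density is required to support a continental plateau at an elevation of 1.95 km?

2.84 g/cm³

Pratt balance: ρ_ref D = ρ (D + h).
ρ = ρ_ref D/(D + h) = 2.89 × 104 km/(104 km + 1.95 km) = 2.84 g/cm³.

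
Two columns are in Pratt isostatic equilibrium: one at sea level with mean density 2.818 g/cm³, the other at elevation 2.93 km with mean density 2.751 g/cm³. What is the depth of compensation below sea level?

120 km

ρ_ref D = ρ (D + h) → D (ρ_ref − ρ) = ρ h.
D = ρ h/(ρ_ref − ρ) = 2.751 × 2.93 km/(2.818 − 2.751) = 120 km.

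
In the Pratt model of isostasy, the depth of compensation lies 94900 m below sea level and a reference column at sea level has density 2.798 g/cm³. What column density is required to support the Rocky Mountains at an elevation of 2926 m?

2.71 g/cm³

Pratt balance: ρ_ref D = ρ (D + h).
ρ = ρ_ref D/(D + h) = 2.798 × 94900 m/(94900 m + 2926 m) = 2.71 g/cm³.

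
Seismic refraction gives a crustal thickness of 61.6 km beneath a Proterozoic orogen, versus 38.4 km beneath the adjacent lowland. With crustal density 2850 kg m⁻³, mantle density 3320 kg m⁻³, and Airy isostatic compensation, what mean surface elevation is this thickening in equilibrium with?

Excess crust Δ = 61.6 km − 38.4 km = 23.2 km, split between elevation h and root r with h + r = Δ.
Airy balance ρ_c h = (ρ_m − ρ_c) r gives r = h ρ_c/(ρ_m − ρ_c), so h (1 + ρ_c/(ρ_m − ρ_c)) = Δ, i.e. h = Δ (ρ_m − ρ_c)/ρ_m.
h = 23.2 km × 470/3320 = 3.28 km.

3.28 km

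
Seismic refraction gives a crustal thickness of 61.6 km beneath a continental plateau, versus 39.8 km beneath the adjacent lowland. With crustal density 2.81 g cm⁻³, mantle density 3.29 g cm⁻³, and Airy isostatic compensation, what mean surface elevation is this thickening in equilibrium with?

Excess crust Δ = 61.6 km − 39.8 km = 21.8 km, split between elevation h and root r with h + r = Δ.
Airy balance ρ_c h = (ρ_m − ρ_c) r gives r = h ρ_c/(ρ_m − ρ_c), so h (1 + ρ_c/(ρ_m − ρ_c)) = Δ, i.e. h = Δ (ρ_m − ρ_c)/ρ_m.
h = 21.8 km × 0.48/3.29 = 3.18 km.

3.18 km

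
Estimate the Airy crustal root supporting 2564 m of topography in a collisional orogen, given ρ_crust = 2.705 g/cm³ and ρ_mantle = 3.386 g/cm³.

By Archimedes' principle applied to the lithosphere: the weight of the topography is balanced by the buoyancy of the root, ρ_c h = (ρ_m − ρ_c) r.
r = h · ρ_c / (ρ_m − ρ_c) = 2564 m × 2.705 / (3.386 − 2.705) = 10200 m.

10200 m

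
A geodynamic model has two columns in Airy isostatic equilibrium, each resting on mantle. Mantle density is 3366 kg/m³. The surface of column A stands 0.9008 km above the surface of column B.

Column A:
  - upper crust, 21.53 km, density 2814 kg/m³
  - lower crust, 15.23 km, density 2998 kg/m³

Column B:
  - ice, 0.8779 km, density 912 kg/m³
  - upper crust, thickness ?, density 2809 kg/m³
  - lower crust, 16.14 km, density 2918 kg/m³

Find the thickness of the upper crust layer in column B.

9.11 km

Take the compensation level at the base of the deeper column (depth z_c below the surface of column A) and equate Σ ρ_i t_i down to z_c; mantle fills any gap and the z_c terms cancel.
Column A: 21.53×2814 + 15.23×2998 + (z_c − 36.76)×3366
Column B: 0.9008×0 + 0.8779×912 + x×2809 + 16.14×2918 + (z_c − 0.9008 − 17.0179 − x)×3366
The z_c×3366 term appears on both sides and cancels. Collect the known terms of each column as K = Σ(ρt)_known − 3366 × (depth of known layers): K_A = 106244.96 − 3366×36.76 = −17489.2; K_B = 47897.1648 − 3366×(0.9008 + 17.0179) = −12417.1794.
Balance: K_A = K_B − x×(3366 − 2809), so x = (K_B − K_A)/(3366 − 2809) = 5072.02/557 = 9.11 km.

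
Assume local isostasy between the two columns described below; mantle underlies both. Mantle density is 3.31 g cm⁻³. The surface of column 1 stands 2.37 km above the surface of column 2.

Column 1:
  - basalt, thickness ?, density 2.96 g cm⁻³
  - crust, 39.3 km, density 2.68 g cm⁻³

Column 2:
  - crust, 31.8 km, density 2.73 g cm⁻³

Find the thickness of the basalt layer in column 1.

Take the compensation level at the base of the deeper column (depth z_c below the surface of column 1) and equate Σ ρ_i t_i down to z_c; mantle fills any gap and the z_c terms cancel.
Column 1: x×2.96 + 39.3×2.68 + (z_c − 39.3 − x)×3.31
Column 2: 2.37×0 + 31.8×2.73 + (z_c − 2.37 − 31.8)×3.31
The z_c×3.31 term appears on both sides and cancels. Collect the known terms of each column as K = Σ(ρt)_known − 3.31 × (depth of known layers): K_1 = 105.324 − 3.31×39.3 = −24.759; K_2 = 86.814 − 3.31×(2.37 + 31.8) = −26.2887.
Balance: K_1 − x×(3.31 − 2.96) = K_2, so x = (K_1 − K_2)/(3.31 − 2.96) = 1.5297/0.35 = 4.37 km.

4.37 km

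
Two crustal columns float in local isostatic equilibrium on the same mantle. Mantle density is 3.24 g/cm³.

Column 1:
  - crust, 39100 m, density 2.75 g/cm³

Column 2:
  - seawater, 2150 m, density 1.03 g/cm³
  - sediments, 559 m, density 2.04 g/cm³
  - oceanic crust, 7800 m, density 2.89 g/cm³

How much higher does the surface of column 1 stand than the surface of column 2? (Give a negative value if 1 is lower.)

3400 m

For any compensation level in the mantle, the mantle terms cancel and isostasy reduces to e = (Σt_1 − Σt_2) − (Σ(ρt)_1 − Σ(ρt)_2) / ρ_m.
Σt_1 = 39100 m; Σt_2 = 10509 m; Σ(ρt)_1 = 107525; Σ(ρt)_2 = 25896.86 (in m·g/cm³).
e = (39100 − 10509) − (107525 − 25896.86) / 3.24 = 3400 m.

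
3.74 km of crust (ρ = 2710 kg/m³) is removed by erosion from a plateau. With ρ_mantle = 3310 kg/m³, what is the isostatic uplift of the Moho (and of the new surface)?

3.06 km

Unloading: uplift u = e ρ_c/ρ_m = 3.74 km × 2710/3310 = 3.06 km.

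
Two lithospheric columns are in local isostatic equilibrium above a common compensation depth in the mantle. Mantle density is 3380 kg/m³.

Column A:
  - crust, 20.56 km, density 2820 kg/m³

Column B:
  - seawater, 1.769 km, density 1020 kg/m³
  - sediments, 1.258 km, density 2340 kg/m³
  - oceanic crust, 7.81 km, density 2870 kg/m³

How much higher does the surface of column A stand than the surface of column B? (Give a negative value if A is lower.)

For any compensation level in the mantle, the mantle terms cancel and isostasy reduces to e = (Σt_A − Σt_B) − (Σ(ρt)_A − Σ(ρt)_B) / ρ_m.
Σt_A = 20.56 km; Σt_B = 10.837 km; Σ(ρt)_A = 57979.2; Σ(ρt)_B = 27162.8 (in km·kg/m³).
e = (20.56 − 10.837) − (57979.2 − 27162.8) / 3380 = 0.606 km.

0.606 km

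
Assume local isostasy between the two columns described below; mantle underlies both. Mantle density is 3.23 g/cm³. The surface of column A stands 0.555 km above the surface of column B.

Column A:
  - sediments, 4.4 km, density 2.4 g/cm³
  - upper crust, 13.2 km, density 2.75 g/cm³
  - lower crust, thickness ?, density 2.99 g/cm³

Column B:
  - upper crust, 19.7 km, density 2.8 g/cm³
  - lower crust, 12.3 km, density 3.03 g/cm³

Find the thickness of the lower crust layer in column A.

11.4 km

Take the compensation level at the base of the deeper column (depth z_c below the surface of column A) and equate Σ ρ_i t_i down to z_c; mantle fills any gap and the z_c terms cancel.
Column A: 4.4×2.4 + 13.2×2.75 + x×2.99 + (z_c − 17.6 − x)×3.23
Column B: 0.555×0 + 19.7×2.8 + 12.3×3.03 + (z_c − 0.555 − 32)×3.23
The z_c×3.23 term appears on both sides and cancels. Collect the known terms of each column as K = Σ(ρt)_known − 3.23 × (depth of known layers): K_A = 46.86 − 3.23×17.6 = −9.988; K_B = 92.429 − 3.23×(0.555 + 32) = −12.72365.
Balance: K_A − x×(3.23 − 2.99) = K_B, so x = (K_A − K_B)/(3.23 − 2.99) = 2.73565/0.24 = 11.4 km.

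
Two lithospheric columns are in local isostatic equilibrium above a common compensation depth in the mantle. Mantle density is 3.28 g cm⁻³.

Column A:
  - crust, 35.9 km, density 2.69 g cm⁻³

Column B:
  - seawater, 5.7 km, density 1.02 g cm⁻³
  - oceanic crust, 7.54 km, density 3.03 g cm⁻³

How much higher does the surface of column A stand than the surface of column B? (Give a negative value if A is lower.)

1.96 km

For any compensation level in the mantle, the mantle terms cancel and isostasy reduces to e = (Σt_A − Σt_B) − (Σ(ρt)_A − Σ(ρt)_B) / ρ_m.
Σt_A = 35.9 km; Σt_B = 13.24 km; Σ(ρt)_A = 96.571; Σ(ρt)_B = 28.6602 (in km·g cm⁻³).
e = (35.9 − 13.24) − (96.571 − 28.6602) / 3.28 = 1.96 km.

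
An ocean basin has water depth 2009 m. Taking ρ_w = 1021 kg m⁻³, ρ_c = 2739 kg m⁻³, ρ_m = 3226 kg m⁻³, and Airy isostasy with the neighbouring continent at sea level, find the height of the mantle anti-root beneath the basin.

7090 m

In Airy isostatic equilibrium: replacing crust with seawater at the top is compensated by replacing crust with mantle at the base: d (ρ_c − ρ_w) = a (ρ_m − ρ_c).
a = d (ρ_c − ρ_w)/(ρ_m − ρ_c) = 2009 m × 1718/487 = 7090 m.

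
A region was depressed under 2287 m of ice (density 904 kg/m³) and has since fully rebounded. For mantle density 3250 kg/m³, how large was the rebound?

636 m

Removing the load lets mantle flow back in; uplift u satisfies ρ_ice t = ρ_m u.
u = t ρ_ice/ρ_m = 2287 m × 904/3250 = 636 m.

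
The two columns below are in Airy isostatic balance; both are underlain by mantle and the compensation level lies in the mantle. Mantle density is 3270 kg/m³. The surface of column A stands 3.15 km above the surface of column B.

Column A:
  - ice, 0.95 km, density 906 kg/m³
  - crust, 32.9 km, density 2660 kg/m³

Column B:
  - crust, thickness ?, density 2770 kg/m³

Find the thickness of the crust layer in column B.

24 km

Take the compensation level at the base of the deeper column (depth z_c below the surface of column A) and equate Σ ρ_i t_i down to z_c; mantle fills any gap and the z_c terms cancel.
Column A: 0.95×906 + 32.9×2660 + (z_c − 33.85)×3270
Column B: 3.15×0 + x×2770 + (z_c − 3.15 − 0 − x)×3270
The z_c×3270 term appears on both sides and cancels. Collect the known terms of each column as K = Σ(ρt)_known − 3270 × (depth of known layers): K_A = 88374.7 − 3270×33.85 = −22314.8; K_B = 0 − 3270×(3.15 + 0) = −10300.5.
Balance: K_A = K_B − x×(3270 − 2770), so x = (K_B − K_A)/(3270 − 2770) = 12014.3/500 = 24 km.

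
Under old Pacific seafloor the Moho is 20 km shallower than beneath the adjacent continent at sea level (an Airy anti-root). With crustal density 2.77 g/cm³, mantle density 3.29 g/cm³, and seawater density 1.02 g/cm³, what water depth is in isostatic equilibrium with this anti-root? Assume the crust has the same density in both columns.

Replacing a thickness d of crust by seawater at the top must be balanced by replacing crust with mantle at the base: d (ρ_c − ρ_w) = a (ρ_m − ρ_c).
d = a (ρ_m − ρ_c)/(ρ_c − ρ_w) = 20 km × 0.52/1.75 = 5.94 km.

5.94 km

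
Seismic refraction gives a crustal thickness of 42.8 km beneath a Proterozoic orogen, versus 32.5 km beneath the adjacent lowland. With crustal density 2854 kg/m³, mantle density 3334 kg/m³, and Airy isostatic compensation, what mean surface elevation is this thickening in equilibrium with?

Excess crust Δ = 42.8 km − 32.5 km = 10.3 km, split between elevation h and root r with h + r = Δ.
Airy balance ρ_c h = (ρ_m − ρ_c) r gives r = h ρ_c/(ρ_m − ρ_c), so h (1 + ρ_c/(ρ_m − ρ_c)) = Δ, i.e. h = Δ (ρ_m − ρ_c)/ρ_m.
h = 10.3 km × 480/3334 = 1.48 km.

1.48 km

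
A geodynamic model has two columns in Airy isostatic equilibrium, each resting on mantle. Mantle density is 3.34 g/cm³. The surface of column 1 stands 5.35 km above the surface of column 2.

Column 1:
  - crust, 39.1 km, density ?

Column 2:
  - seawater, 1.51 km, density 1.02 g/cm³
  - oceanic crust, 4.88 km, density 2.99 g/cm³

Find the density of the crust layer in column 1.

2.75 g/cm³

Take the compensation level at the base of the deeper column (depth z_c below the surface of column 1) and equate Σ ρ_i t_i down to z_c; mantle fills any gap and the z_c terms cancel.
Column 1: 39.1×ρ + (z_c − 39.1)×3.34
Column 2: 5.35×0 + 1.51×1.02 + 4.88×2.99 + (z_c − 5.35 − 6.39)×3.34
The z_c×3.34 term appears on both sides and cancels. Collect the known terms of each column as K = Σ(ρt)_known − 3.34 × (depth of known layers): K_1 = 0 − 3.34×39.1 = −130.594; K_2 = 16.1314 − 3.34×(5.35 + 6.39) = −23.0802.
Balance: K_1 + 39.1×ρ = K_2, so ρ = (K_2 − K_1)/39.1 = 107.514/39.1 = 2.75 g/cm³.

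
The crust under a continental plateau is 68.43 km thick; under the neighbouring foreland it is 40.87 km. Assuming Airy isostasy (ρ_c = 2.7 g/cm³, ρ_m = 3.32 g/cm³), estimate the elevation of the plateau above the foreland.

Excess crust Δ = 68.43 km − 40.87 km = 27.56 km, split between elevation h and root r with h + r = Δ.
Airy balance ρ_c h = (ρ_m − ρ_c) r gives r = h ρ_c/(ρ_m − ρ_c), so h (1 + ρ_c/(ρ_m − ρ_c)) = Δ, i.e. h = Δ (ρ_m − ρ_c)/ρ_m.
h = 27.56 km × 0.62/3.32 = 5.15 km.

5.15 km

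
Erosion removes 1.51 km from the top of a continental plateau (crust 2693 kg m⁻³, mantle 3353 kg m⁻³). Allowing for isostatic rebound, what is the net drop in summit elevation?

Rebound u = e ρ_c/ρ_m = 1.51 km × 2693/3353 = 1.213 km.
Net surface drop = e − u = 1.51 km − 1.213 km = e (ρ_m − ρ_c)/ρ_m = 0.297 km.

0.297 km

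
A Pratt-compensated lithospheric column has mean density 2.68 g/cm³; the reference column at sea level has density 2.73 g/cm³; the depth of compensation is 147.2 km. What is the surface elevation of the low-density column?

ρ_ref D = ρ (D + h) → h = D (ρ_ref − ρ)/ρ.
h = 147.2 km × (2.73 − 2.68)/2.68 = 2.75 km.

2.75 km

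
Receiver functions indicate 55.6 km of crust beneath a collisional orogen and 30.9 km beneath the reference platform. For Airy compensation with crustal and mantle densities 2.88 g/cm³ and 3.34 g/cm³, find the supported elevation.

3.4 km

Excess crust Δ = 55.6 km − 30.9 km = 24.7 km, split between elevation h and root r with h + r = Δ.
Airy balance ρ_c h = (ρ_m − ρ_c) r gives r = h ρ_c/(ρ_m − ρ_c), so h (1 + ρ_c/(ρ_m − ρ_c)) = Δ, i.e. h = Δ (ρ_m − ρ_c)/ρ_m.
h = 24.7 km × 0.46/3.34 = 3.4 km.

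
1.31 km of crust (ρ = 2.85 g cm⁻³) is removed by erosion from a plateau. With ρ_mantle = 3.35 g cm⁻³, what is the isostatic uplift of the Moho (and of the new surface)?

Unloading: uplift u = e ρ_c/ρ_m = 1.31 km × 2.85/3.35 = 1.11 km.

1.11 km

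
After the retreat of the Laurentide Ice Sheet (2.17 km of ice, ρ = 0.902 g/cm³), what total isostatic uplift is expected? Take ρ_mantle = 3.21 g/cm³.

0.61 km

Removing the load lets mantle flow back in; uplift u satisfies ρ_ice t = ρ_m u.
u = t ρ_ice/ρ_m = 2.17 km × 0.902/3.21 = 0.61 km.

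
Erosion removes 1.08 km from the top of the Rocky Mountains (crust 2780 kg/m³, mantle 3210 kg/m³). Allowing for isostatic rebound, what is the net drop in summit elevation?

Rebound u = e ρ_c/ρ_m = 1.08 km × 2780/3210 = 0.9353 km.
Net surface drop = e − u = 1.08 km − 0.9353 km = e (ρ_m − ρ_c)/ρ_m = 0.145 km.

0.145 km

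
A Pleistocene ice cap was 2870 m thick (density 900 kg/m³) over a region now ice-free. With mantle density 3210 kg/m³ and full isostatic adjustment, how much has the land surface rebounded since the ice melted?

Removing the load lets mantle flow back in; uplift u satisfies ρ_ice t = ρ_m u.
u = t ρ_ice/ρ_m = 2870 m × 900/3210 = 805 m.

805 m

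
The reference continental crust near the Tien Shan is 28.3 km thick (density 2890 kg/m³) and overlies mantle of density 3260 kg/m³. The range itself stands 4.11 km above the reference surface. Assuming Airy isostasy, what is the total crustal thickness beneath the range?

Root depth r = h ρ_c / (ρ_m − ρ_c) = 4.11 km × 2890 / 370 = 32.1 km.
Total thickness = T + h + r = 28.3 km + 4.11 km + 32.1 km = 64.5 km.

64.5 km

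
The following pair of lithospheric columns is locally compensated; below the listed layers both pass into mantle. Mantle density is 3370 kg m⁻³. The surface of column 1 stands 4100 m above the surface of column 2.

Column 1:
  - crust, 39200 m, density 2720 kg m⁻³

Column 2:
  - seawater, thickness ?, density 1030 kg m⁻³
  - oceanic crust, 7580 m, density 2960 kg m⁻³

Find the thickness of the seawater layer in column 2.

3660 m

Take the compensation level at the base of the deeper column (depth z_c below the surface of column 1) and equate Σ ρ_i t_i down to z_c; mantle fills any gap and the z_c terms cancel.
Column 1: 39200×2720 + (z_c − 39200)×3370
Column 2: 4100×0 + x×1030 + 7580×2960 + (z_c − 4100 − 7580 − x)×3370
The z_c×3370 term appears on both sides and cancels. Collect the known terms of each column as K = Σ(ρt)_known − 3370 × (depth of known layers): K_1 = 106624000 − 3370×39200 = −25480000; K_2 = 22436800 − 3370×(4100 + 7580) = −16924800.
Balance: K_1 = K_2 − x×(3370 − 1030), so x = (K_2 − K_1)/(3370 − 1030) = 8555200/2340 = 3660 m.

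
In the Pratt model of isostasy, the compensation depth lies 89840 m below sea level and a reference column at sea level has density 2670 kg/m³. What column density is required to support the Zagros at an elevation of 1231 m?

2630 kg/m³

Pratt balance: ρ_ref D = ρ (D + h).
ρ = ρ_ref D/(D + h) = 2670 × 89840 m/(89840 m + 1231 m) = 2630 kg/m³.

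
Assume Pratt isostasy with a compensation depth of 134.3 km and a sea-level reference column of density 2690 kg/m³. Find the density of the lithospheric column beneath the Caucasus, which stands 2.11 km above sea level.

Pratt balance: ρ_ref D = ρ (D + h).
ρ = ρ_ref D/(D + h) = 2690 × 134.3 km/(134.3 km + 2.11 km) = 2650 kg/m³.

2650 kg/m³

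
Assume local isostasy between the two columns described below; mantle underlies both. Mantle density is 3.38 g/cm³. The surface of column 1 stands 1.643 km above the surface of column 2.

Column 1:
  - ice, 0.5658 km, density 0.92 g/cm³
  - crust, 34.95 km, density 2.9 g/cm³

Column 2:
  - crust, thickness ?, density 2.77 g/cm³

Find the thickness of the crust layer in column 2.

Take the compensation level at the base of the deeper column (depth z_c below the surface of column 1) and equate Σ ρ_i t_i down to z_c; mantle fills any gap and the z_c terms cancel.
Column 1: 0.5658×0.92 + 34.95×2.9 + (z_c − 35.5158)×3.38
Column 2: 1.643×0 + x×2.77 + (z_c − 1.643 − 0 − x)×3.38
The z_c×3.38 term appears on both sides and cancels. Collect the known terms of each column as K = Σ(ρt)_known − 3.38 × (depth of known layers): K_1 = 101.875536 − 3.38×35.5158 = −18.167868; K_2 = 0 − 3.38×(1.643 + 0) = −5.55334.
Balance: K_1 = K_2 − x×(3.38 − 2.77), so x = (K_2 − K_1)/(3.38 − 2.77) = 12.6145/0.61 = 20.7 km.

20.7 km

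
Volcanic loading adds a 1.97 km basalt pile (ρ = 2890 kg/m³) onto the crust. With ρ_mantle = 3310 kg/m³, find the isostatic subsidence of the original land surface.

Subaerial loading: s = t ρ_load / ρ_m.
s = 1.97 km × 2890/3310 = 1.72 km.

1.72 km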